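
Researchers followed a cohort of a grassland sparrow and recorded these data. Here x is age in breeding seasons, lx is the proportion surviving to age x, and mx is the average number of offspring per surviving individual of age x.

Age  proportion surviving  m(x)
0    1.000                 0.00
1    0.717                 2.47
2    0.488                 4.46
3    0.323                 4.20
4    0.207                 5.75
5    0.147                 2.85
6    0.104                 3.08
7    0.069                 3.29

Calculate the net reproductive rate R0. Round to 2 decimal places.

lx·mx by age: 0, 1.77099, 2.17648, 1.3566, 1.19025, 0.41895, 0.32032, 0.22701
R0 = Σ lx·mx = 7.4606 → 7.46

7.46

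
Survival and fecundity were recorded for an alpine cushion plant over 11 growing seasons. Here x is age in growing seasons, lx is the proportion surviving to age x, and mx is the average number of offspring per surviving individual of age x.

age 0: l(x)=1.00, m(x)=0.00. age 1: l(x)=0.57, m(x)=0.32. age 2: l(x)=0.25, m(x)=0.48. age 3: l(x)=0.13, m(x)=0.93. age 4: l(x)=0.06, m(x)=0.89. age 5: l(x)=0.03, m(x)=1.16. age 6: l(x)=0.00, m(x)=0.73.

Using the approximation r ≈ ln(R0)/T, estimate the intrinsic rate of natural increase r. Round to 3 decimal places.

R0 = Σ lx·mx = 0 + 0.1824 + 0.12 + 0.1209 + 0.0534 + 0.0348 + 0 = 0.5115
Σ x·lx·mx = 1.1727; T = 1.1727/0.5115 = 2.29267…
r ≈ ln(R0)/T = ln(0.5115)/2.29267… = -0.29241… → -0.292

-0.292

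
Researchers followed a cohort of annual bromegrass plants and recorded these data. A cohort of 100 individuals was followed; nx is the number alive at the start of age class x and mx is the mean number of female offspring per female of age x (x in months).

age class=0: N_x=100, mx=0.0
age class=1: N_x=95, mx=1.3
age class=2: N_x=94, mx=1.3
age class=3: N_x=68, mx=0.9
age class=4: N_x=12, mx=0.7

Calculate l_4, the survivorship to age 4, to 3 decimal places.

l_4 = n_4/n_0 = 12/100 = 0.12 → 0.120

0.120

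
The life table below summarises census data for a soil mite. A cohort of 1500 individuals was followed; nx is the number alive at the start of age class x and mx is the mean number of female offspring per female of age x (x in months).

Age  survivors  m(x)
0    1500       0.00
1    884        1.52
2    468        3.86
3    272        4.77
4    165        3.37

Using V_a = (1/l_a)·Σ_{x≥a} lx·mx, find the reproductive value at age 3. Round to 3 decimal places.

lx = nx/n0 = nx/1500: 1, 0.58933…, 0.312, 0.18133…, 0.11
lx·mx for x ≥ 3: 0.86496…, 0.3707 → sum = 1.23566…
V_3 = 1.23566… / l_3 = 1.23566… / 0.181333… = 6.814301… → 6.814

6.814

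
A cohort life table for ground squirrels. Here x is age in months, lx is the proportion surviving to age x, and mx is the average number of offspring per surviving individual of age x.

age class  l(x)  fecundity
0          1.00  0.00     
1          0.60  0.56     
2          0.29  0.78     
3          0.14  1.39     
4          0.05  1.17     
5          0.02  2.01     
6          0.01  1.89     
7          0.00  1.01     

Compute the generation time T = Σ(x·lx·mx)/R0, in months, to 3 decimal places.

2.196

lx·mx: 0, 0.336, 0.2262, 0.1946, 0.0585, 0.0402, 0.0189, 0 → R0 = 0.8744
x·lx·mx: 0, 0.336, 0.4524, 0.5838, 0.234, 0.201, 0.1134, 0 → Σ = 1.9206
T = 1.9206 / 0.8744 = 2.196478… → 2.196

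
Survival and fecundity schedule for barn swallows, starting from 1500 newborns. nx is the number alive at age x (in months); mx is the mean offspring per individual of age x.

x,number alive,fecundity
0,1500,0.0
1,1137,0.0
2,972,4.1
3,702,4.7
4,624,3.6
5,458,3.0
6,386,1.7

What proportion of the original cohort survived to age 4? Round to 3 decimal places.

0.416

l_4 = n_4/n_0 = 624/1500 = 0.416 → 0.416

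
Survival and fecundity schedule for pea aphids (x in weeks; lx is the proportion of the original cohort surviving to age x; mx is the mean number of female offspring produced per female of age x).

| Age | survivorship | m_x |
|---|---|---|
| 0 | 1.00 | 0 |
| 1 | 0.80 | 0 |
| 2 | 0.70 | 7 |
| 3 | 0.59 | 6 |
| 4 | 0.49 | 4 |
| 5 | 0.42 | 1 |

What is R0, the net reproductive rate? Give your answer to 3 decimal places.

lx·mx by age: 0, 0, 4.9, 3.54, 1.96, 0.42
R0 = Σ lx·mx = 10.82 → 10.820

10.820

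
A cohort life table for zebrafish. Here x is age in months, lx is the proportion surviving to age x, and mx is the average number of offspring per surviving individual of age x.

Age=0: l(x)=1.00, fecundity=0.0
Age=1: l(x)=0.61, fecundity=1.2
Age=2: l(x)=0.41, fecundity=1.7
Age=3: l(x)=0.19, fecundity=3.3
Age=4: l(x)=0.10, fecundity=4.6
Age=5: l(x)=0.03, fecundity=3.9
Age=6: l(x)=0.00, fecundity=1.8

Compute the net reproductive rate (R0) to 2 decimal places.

2.63

lx·mx by age: 0, 0.732, 0.697, 0.627, 0.46, 0.117, 0
R0 = Σ lx·mx = 2.633 → 2.63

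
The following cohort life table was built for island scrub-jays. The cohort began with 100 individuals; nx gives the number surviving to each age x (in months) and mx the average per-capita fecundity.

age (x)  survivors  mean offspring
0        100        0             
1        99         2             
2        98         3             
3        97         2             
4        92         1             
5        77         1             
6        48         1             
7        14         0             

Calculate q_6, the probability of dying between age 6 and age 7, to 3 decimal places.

lx = nx/n0 = nx/100: 1, 0.99, 0.98, 0.97, 0.92, 0.77, 0.48, 0.14
q_6 = (l_6 − l_7) / l_6 = (0.48 − 0.14) / 0.48
     = 0.34 / 0.48 = 0.708333… → 0.708

0.708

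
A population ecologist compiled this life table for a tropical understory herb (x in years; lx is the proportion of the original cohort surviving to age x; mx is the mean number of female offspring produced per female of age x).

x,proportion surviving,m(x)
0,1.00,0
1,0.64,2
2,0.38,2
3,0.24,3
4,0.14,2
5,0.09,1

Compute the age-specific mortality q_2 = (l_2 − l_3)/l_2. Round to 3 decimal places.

q_2 = (l_2 − l_3) / l_2 = (0.38 − 0.24) / 0.38
     = 0.14 / 0.38 = 0.368421… → 0.368

0.368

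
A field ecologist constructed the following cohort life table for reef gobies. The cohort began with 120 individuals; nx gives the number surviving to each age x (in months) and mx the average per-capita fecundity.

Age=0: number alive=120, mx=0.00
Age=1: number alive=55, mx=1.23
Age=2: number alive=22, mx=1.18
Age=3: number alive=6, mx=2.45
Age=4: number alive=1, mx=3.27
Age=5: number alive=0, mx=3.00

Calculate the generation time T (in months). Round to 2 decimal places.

lx = nx/n0 = nx/120: 1, 0.45833…, 0.18333…, 0.05, 0.00833…, 0
lx·mx: 0, 0.56375…, 0.216333…, 0.1225, 0.02725…, 0 → R0 = 0.929833…
x·lx·mx: 0, 0.56375…, 0.432667…, 0.3675, 0.109…, 0 → Σ = 1.472917…
T = 1.472917… / 0.929833… = 1.584065… → 1.58

1.58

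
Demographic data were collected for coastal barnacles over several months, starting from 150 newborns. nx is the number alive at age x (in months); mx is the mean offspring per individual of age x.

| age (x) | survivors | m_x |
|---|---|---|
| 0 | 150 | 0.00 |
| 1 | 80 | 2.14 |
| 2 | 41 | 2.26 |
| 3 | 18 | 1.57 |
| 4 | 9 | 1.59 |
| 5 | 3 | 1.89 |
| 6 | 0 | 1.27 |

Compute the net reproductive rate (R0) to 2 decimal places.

lx = nx/n0 = nx/150: 1, 0.53333…, 0.27333…, 0.12, 0.06, 0.02, 0
lx·mx by age: 0, 1.141333…, 0.617733…, 0.1884, 0.0954, 0.0378, 0
R0 = Σ lx·mx = 2.080667… → 2.08

2.08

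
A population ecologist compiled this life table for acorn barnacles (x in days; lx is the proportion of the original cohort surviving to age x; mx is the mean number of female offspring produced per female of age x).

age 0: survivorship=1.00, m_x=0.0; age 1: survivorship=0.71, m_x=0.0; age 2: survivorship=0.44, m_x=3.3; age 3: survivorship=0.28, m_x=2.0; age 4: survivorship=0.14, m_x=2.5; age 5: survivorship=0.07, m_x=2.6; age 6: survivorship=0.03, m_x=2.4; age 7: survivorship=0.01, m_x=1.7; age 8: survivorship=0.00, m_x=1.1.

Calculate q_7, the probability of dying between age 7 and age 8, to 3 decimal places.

1.000

q_7 = (l_7 − l_8) / l_7 = (0.01 − 0) / 0.01
     = 0.01 / 0.01 = 1 → 1.000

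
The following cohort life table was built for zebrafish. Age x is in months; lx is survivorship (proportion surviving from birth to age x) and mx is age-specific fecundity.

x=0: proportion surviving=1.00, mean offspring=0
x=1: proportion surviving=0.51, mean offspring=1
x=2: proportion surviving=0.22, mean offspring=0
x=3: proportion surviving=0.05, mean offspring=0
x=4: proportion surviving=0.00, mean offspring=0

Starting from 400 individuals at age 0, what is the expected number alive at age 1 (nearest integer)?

Expected survivors = N0 · l_1 = 400 × 0.51 = 204 → 204

204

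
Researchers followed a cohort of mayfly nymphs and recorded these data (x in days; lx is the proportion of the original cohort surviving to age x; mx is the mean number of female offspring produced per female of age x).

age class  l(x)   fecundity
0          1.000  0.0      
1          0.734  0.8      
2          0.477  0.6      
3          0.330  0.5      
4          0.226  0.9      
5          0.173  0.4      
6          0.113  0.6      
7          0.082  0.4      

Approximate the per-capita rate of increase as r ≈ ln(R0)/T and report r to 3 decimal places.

R0 = Σ lx·mx = 0 + 0.5872 + 0.2862 + 0.165 + 0.2034 + 0.0692 + 0.0678 + 0.0328 = 1.4116
Σ x·lx·mx = 3.4506; T = 3.4506/1.4116 = 2.44446…
r ≈ ln(R0)/T = ln(1.4116)/2.44446… = 0.14102… → 0.141

0.141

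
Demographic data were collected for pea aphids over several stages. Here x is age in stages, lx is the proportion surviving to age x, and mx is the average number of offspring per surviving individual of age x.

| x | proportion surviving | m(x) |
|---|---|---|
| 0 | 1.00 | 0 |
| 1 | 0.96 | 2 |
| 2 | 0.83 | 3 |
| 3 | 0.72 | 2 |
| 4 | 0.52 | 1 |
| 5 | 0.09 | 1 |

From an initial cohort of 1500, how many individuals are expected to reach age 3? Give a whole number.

1080

Expected survivors = N0 · l_3 = 1500 × 0.72 = 1080 → 1080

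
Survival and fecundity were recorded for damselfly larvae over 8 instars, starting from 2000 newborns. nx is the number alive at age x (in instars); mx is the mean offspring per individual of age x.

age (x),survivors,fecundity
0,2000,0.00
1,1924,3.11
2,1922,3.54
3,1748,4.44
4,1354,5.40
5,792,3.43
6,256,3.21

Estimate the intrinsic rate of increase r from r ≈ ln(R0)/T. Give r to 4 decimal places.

lx = nx/n0 = nx/2000: 1, 0.962, 0.961, 0.874, 0.677, 0.396, 0.128
R0 = Σ lx·mx = 0 + 2.99182 + 3.40194 + 3.88056 + 3.6558 + 1.35828 + 0.41088 = 15.69928
Σ x·lx·mx = 45.31726; T = 45.31726/15.69928 = 2.88658…
r ≈ ln(R0)/T = ln(15.69928)/2.88658… = 0.953936… → 0.9539

0.9539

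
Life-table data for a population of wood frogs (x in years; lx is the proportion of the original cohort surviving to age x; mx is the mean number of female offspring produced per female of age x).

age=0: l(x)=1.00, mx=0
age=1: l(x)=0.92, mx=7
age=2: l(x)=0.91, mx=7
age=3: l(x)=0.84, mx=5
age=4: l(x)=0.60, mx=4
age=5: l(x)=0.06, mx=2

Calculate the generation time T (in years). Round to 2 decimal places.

2.15

lx·mx: 0, 6.44, 6.37, 4.2, 2.4, 0.12 → R0 = 19.53
x·lx·mx: 0, 6.44, 12.74, 12.6, 9.6, 0.6 → Σ = 41.98
T = 41.98 / 19.53 = 2.149514… → 2.15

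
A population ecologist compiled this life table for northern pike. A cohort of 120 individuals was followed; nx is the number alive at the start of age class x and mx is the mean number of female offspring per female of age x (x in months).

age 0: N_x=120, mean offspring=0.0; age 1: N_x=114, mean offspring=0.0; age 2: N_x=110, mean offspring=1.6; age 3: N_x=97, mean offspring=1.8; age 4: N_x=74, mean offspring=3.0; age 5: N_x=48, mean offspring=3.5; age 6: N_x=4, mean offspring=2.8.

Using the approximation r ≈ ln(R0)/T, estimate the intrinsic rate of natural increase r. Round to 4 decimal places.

lx = nx/n0 = nx/120: 1, 0.95, 0.91667…, 0.80833…, 0.61667…, 0.4, 0.03333…
R0 = Σ lx·mx = 0 + 0 + 1.46667… + 1.455… + 1.85… + 1.4 + 0.09333… = 6.265…
Σ x·lx·mx = 22.258333…; T = 22.258333…/6.265… = 3.55281…
r ≈ ln(R0)/T = ln(6.265…)/3.55281… = 0.516487… → 0.5165

0.5165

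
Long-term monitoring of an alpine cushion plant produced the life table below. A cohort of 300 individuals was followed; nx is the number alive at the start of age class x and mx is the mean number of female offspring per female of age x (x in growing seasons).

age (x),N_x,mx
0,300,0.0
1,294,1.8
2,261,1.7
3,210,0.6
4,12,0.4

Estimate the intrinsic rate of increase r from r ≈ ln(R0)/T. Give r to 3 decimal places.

0.793

lx = nx/n0 = nx/300: 1, 0.98, 0.87, 0.7, 0.04
R0 = Σ lx·mx = 0 + 1.764 + 1.479 + 0.42 + 0.016 = 3.679
Σ x·lx·mx = 6.046; T = 6.046/3.679 = 1.64338…
r ≈ ln(R0)/T = ln(3.679)/1.64338… = 0.79266… → 0.793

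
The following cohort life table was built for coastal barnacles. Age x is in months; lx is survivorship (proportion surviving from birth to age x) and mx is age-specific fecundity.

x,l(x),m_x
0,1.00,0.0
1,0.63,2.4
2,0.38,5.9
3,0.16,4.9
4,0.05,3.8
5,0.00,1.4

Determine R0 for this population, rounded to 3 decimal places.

4.728

lx·mx by age: 0, 1.512, 2.242, 0.784, 0.19, 0
R0 = Σ lx·mx = 4.728 → 4.728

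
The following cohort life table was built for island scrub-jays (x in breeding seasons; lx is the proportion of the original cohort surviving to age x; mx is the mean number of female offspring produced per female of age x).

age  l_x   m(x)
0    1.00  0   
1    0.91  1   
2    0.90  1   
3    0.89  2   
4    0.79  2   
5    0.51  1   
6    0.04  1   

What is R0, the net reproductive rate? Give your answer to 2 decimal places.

lx·mx by age: 0, 0.91, 0.9, 1.78, 1.58, 0.51, 0.04
R0 = Σ lx·mx = 5.72 → 5.72

5.72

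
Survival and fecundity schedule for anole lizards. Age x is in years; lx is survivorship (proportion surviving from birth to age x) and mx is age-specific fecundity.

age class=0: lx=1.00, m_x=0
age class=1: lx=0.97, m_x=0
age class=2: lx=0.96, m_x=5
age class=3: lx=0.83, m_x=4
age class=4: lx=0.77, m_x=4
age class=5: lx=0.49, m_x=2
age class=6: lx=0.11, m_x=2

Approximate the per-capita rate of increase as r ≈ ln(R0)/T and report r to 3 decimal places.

R0 = Σ lx·mx = 0 + 0 + 4.8 + 3.32 + 3.08 + 0.98 + 0.22 = 12.4
Σ x·lx·mx = 38.1; T = 38.1/12.4 = 3.07258…
r ≈ ln(R0)/T = ln(12.4)/3.07258… = 0.81941… → 0.819

0.819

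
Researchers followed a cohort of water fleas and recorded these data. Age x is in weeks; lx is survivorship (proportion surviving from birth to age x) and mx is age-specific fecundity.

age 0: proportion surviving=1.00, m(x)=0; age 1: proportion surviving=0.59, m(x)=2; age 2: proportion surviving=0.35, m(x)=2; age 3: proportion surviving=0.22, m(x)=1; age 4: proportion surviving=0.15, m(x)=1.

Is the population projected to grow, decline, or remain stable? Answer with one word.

R0 = Σ lx·mx = 0 + 1.18 + 0.7 + 0.22 + 0.15 = 2.25
R0 > 1, so the population is growing.

growing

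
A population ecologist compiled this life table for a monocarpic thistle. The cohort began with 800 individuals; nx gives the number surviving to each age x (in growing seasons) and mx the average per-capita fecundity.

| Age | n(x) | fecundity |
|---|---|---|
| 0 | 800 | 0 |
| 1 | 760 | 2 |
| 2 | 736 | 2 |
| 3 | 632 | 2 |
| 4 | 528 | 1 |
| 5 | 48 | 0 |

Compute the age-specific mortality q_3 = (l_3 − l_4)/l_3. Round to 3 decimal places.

0.165

lx = nx/n0 = nx/800: 1, 0.95, 0.92, 0.79, 0.66, 0.06
q_3 = (l_3 − l_4) / l_3 = (0.79 − 0.66) / 0.79
     = 0.13 / 0.79 = 0.164557… → 0.165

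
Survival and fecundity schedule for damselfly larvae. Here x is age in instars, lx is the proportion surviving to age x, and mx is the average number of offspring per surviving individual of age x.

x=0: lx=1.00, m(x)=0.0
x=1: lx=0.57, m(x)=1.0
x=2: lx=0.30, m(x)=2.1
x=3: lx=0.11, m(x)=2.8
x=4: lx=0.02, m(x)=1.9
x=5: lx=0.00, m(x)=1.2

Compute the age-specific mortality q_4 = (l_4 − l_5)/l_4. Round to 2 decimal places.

q_4 = (l_4 − l_5) / l_4 = (0.02 − 0) / 0.02
     = 0.02 / 0.02 = 1 → 1.00

1.00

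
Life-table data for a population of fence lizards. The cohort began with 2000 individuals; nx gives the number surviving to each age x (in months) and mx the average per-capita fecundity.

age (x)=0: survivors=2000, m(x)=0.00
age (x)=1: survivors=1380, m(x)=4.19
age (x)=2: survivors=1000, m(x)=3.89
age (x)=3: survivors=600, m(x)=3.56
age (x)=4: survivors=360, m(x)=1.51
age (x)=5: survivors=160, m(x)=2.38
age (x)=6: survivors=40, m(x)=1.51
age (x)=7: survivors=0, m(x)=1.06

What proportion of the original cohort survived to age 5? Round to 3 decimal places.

l_5 = n_5/n_0 = 160/2000 = 0.08 → 0.080

0.080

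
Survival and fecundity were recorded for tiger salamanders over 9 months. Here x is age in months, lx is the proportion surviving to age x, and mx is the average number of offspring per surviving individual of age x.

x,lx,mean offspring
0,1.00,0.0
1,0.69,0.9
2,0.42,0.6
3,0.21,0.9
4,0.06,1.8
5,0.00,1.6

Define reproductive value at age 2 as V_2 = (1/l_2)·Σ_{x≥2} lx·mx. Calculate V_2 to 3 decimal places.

lx·mx for x ≥ 2: 0.252, 0.189, 0.108, 0 → sum = 0.549
V_2 = 0.549 / l_2 = 0.549 / 0.42 = 1.307143… → 1.307

1.307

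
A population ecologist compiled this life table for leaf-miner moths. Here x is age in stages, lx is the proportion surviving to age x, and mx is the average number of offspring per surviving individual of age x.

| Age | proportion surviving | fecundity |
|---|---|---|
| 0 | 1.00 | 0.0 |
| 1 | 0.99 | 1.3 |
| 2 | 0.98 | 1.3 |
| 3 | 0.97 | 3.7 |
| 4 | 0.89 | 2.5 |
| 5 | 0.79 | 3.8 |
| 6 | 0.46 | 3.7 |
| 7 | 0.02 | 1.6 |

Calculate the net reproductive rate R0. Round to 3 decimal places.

lx·mx by age: 0, 1.287, 1.274, 3.589, 2.225, 3.002, 1.702, 0.032
R0 = Σ lx·mx = 13.111 → 13.111

13.111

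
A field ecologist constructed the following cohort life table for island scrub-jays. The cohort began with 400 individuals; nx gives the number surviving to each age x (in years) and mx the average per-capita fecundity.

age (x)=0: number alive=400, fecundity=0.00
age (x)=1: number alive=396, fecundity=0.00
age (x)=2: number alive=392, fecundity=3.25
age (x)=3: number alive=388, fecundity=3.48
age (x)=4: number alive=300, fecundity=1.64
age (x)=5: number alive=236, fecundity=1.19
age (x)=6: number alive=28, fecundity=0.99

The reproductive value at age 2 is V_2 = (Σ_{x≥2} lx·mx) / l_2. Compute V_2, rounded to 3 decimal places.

lx = nx/n0 = nx/400: 1, 0.99, 0.98, 0.97, 0.75, 0.59, 0.07
lx·mx for x ≥ 2: 3.185, 3.3756, 1.23, 0.7021, 0.0693 → sum = 8.562
V_2 = 8.562 / l_2 = 8.562 / 0.98 = 8.736735… → 8.737

8.737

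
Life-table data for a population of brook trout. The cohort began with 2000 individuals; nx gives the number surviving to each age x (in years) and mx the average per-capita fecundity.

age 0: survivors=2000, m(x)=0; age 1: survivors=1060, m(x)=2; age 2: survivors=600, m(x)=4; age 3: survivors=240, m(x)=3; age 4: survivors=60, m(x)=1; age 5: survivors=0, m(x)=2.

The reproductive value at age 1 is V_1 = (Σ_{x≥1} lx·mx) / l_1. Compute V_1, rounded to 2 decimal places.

5.00

lx = nx/n0 = nx/2000: 1, 0.53, 0.3, 0.12, 0.03, 0
lx·mx for x ≥ 1: 1.06, 1.2, 0.36, 0.03, 0 → sum = 2.65
V_1 = 2.65 / l_1 = 2.65 / 0.53 = 5 → 5.00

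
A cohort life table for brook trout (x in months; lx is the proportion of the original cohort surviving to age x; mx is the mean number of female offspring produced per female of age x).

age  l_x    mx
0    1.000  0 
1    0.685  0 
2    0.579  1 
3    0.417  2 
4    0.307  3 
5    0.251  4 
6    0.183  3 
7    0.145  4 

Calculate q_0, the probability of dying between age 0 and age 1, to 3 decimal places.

0.315

q_0 = (l_0 − l_1) / l_0 = (1 − 0.685) / 1
     = 0.315 / 1 = 0.315 → 0.315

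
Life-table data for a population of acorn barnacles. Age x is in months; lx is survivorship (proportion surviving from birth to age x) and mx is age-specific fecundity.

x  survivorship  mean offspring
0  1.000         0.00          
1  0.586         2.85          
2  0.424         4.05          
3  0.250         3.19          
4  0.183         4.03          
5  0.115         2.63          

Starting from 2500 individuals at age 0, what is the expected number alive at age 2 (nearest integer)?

Expected survivors = N0 · l_2 = 2500 × 0.424 = 1060 → 1060

1060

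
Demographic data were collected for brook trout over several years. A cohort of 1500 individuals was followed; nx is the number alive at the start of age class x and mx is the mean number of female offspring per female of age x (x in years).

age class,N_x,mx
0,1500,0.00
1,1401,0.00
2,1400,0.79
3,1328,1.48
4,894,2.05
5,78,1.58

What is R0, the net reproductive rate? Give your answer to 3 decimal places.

lx = nx/n0 = nx/1500: 1, 0.934, 0.93333…, 0.88533…, 0.596, 0.052
lx·mx by age: 0, 0, 0.737333…, 1.310293…, 1.2218, 0.08216
R0 = Σ lx·mx = 3.351587… → 3.352

3.352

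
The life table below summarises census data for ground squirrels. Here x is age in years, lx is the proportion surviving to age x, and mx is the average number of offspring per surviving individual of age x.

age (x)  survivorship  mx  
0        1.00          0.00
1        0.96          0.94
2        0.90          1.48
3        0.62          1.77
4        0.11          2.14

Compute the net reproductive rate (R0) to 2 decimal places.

3.57

lx·mx by age: 0, 0.9024, 1.332, 1.0974, 0.2354
R0 = Σ lx·mx = 3.5672 → 3.57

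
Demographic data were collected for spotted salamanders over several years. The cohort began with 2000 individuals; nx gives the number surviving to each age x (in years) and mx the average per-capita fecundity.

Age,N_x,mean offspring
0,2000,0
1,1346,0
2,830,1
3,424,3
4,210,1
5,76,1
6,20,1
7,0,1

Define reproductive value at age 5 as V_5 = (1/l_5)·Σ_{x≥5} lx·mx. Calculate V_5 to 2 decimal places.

1.26

lx = nx/n0 = nx/2000: 1, 0.673, 0.415, 0.212, 0.105, 0.038, 0.01, 0
lx·mx for x ≥ 5: 0.038, 0.01, 0 → sum = 0.048
V_5 = 0.048 / l_5 = 0.048 / 0.038 = 1.263158… → 1.26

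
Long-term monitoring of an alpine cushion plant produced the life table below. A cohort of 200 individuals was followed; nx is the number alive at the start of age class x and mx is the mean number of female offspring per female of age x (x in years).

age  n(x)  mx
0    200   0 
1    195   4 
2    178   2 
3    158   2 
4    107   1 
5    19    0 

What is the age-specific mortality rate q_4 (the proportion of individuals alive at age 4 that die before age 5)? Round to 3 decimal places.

lx = nx/n0 = nx/200: 1, 0.975, 0.89, 0.79, 0.535, 0.095
q_4 = (l_4 − l_5) / l_4 = (0.535 − 0.095) / 0.535
     = 0.44 / 0.535 = 0.82243… → 0.822

0.822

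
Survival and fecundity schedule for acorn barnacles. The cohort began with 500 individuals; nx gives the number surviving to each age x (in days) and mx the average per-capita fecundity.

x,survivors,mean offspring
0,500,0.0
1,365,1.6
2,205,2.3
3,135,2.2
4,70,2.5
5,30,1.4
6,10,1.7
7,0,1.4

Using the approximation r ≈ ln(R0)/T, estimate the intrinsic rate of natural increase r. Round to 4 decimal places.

0.5341

lx = nx/n0 = nx/500: 1, 0.73, 0.41, 0.27, 0.14, 0.06, 0.02, 0
R0 = Σ lx·mx = 0 + 1.168 + 0.943 + 0.594 + 0.35 + 0.084 + 0.034 + 0 = 3.173
Σ x·lx·mx = 6.86; T = 6.86/3.173 = 2.16199…
r ≈ ln(R0)/T = ln(3.173)/2.16199… = 0.53408… → 0.5341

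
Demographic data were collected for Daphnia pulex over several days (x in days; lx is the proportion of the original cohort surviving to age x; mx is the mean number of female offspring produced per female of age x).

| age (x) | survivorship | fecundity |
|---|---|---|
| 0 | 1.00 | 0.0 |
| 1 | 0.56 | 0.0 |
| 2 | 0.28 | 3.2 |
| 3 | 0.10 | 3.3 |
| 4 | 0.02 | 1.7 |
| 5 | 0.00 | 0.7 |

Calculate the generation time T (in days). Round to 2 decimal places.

lx·mx: 0, 0, 0.896, 0.33, 0.034, 0 → R0 = 1.26
x·lx·mx: 0, 0, 1.792, 0.99, 0.136, 0 → Σ = 2.918
T = 2.918 / 1.26 = 2.315873… → 2.32

2.32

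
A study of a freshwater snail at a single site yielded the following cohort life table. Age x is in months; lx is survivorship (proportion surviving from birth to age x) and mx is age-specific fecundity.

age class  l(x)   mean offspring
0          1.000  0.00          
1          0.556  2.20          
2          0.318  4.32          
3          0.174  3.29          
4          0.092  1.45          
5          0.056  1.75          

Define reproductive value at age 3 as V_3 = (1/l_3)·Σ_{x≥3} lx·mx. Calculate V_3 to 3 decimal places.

4.620

lx·mx for x ≥ 3: 0.57246, 0.1334, 0.098 → sum = 0.80386
V_3 = 0.80386 / l_3 = 0.80386 / 0.174 = 4.619885… → 4.620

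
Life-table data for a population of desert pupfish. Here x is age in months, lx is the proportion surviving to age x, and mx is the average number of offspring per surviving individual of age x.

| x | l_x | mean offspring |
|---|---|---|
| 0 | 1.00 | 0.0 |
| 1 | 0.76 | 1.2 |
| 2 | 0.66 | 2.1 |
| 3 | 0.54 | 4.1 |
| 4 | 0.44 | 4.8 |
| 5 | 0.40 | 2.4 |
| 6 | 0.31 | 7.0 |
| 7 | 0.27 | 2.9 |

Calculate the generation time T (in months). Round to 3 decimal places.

3.993

lx·mx: 0, 0.912, 1.386, 2.214, 2.112, 0.96, 2.17, 0.783 → R0 = 10.537
x·lx·mx: 0, 0.912, 2.772, 6.642, 8.448, 4.8, 13.02, 5.481 → Σ = 42.075
T = 42.075 / 10.537 = 3.993072… → 3.993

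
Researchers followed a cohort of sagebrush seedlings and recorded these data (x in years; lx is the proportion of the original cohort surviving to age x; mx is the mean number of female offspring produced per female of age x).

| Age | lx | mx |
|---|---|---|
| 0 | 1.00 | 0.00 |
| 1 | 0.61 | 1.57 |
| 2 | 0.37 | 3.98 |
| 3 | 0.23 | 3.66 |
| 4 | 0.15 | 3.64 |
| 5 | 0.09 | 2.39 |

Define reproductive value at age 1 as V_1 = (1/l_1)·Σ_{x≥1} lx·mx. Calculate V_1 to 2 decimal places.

lx·mx for x ≥ 1: 0.9577, 1.4726, 0.8418, 0.546, 0.2151 → sum = 4.0332
V_1 = 4.0332 / l_1 = 4.0332 / 0.61 = 6.611803… → 6.61

6.61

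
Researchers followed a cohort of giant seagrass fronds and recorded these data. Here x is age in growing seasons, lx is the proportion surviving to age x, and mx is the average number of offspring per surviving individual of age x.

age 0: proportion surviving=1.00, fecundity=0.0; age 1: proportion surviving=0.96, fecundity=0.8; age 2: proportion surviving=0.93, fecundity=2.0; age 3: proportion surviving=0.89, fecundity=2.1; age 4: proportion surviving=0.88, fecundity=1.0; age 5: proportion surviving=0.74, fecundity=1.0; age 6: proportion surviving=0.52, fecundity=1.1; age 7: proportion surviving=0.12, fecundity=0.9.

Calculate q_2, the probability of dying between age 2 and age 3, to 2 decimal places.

0.04

q_2 = (l_2 − l_3) / l_2 = (0.93 − 0.89) / 0.93
     = 0.04 / 0.93 = 0.043011… → 0.04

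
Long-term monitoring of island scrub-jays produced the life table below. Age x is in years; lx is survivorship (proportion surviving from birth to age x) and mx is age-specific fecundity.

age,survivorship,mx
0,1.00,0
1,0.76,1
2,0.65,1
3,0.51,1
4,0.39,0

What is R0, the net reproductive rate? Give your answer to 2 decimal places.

lx·mx by age: 0, 0.76, 0.65, 0.51, 0
R0 = Σ lx·mx = 1.92 → 1.92

1.92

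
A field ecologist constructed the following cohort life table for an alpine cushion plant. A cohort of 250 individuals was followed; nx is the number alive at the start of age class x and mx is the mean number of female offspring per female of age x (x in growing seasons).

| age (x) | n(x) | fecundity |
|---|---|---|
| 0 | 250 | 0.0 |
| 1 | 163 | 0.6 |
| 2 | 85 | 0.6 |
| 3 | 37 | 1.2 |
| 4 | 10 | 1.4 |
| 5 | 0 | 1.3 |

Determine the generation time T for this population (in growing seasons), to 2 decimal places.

lx = nx/n0 = nx/250: 1, 0.652, 0.34, 0.148, 0.04, 0
lx·mx: 0, 0.3912, 0.204, 0.1776, 0.056, 0 → R0 = 0.8288
x·lx·mx: 0, 0.3912, 0.408, 0.5328, 0.224, 0 → Σ = 1.556
T = 1.556 / 0.8288 = 1.877413… → 1.88

1.88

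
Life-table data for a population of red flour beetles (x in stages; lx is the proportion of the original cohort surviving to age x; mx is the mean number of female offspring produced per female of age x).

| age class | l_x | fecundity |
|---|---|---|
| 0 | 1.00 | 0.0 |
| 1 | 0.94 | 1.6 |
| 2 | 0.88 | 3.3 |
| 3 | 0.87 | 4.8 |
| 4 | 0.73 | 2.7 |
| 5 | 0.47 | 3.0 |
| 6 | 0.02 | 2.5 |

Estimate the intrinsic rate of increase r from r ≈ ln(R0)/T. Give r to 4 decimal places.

0.8517

R0 = Σ lx·mx = 0 + 1.504 + 2.904 + 4.176 + 1.971 + 1.41 + 0.05 = 12.015
Σ x·lx·mx = 35.074; T = 35.074/12.015 = 2.91918…
r ≈ ln(R0)/T = ln(12.015)/2.91918… = 0.851661… → 0.8517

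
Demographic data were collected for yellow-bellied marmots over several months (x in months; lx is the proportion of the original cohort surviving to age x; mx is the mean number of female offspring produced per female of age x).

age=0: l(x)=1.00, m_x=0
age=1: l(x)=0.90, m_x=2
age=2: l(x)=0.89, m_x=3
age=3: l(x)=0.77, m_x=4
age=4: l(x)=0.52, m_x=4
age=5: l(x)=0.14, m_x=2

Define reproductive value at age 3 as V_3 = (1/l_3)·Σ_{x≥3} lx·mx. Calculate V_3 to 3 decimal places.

7.065

lx·mx for x ≥ 3: 3.08, 2.08, 0.28 → sum = 5.44
V_3 = 5.44 / l_3 = 5.44 / 0.77 = 7.064935… → 7.065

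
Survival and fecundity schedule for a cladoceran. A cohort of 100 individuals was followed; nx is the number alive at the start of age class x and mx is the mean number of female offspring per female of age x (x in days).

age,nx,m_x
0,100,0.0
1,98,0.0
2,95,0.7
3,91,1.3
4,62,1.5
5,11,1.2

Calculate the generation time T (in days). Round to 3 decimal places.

lx = nx/n0 = nx/100: 1, 0.98, 0.95, 0.91, 0.62, 0.11
lx·mx: 0, 0, 0.665, 1.183, 0.93, 0.132 → R0 = 2.91
x·lx·mx: 0, 0, 1.33, 3.549, 3.72, 0.66 → Σ = 9.259
T = 9.259 / 2.91 = 3.181787… → 3.182

3.182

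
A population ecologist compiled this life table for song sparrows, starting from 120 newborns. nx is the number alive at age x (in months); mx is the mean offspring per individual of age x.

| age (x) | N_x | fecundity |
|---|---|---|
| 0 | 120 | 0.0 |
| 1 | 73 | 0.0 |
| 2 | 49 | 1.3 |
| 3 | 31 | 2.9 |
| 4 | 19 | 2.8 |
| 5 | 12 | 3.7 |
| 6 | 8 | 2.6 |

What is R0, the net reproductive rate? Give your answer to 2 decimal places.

lx = nx/n0 = nx/120: 1, 0.60833…, 0.40833…, 0.25833…, 0.15833…, 0.1, 0.06667…
lx·mx by age: 0, 0, 0.530833…, 0.749167…, 0.443333…, 0.37, 0.173333…
R0 = Σ lx·mx = 2.266667… → 2.27

2.27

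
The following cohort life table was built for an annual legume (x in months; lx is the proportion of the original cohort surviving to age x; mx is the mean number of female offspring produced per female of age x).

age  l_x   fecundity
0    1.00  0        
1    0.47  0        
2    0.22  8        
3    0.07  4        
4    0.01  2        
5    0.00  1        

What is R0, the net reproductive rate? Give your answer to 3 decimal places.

2.060

lx·mx by age: 0, 0, 1.76, 0.28, 0.02, 0
R0 = Σ lx·mx = 2.06 → 2.060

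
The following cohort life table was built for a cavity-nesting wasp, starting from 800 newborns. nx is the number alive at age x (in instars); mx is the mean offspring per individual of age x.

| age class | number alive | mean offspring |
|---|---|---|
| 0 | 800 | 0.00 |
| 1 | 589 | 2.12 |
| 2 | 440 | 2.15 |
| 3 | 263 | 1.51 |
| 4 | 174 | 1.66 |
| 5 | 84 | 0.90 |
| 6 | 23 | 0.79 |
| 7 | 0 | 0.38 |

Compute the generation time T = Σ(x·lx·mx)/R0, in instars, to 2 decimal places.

lx = nx/n0 = nx/800: 1, 0.73625, 0.55, 0.32875, 0.2175, 0.105, 0.02875, 0
lx·mx: 0, 1.56085…, 1.1825, 0.496413…, 0.36105, 0.0945, 0.022713…, 0 → R0 = 3.718025…
x·lx·mx: 0, 1.56085…, 2.365, 1.489238…, 1.4442, 0.4725, 0.136275…, 0 → Σ = 7.468063…
T = 7.468063… / 3.718025… = 2.00861… → 2.01

2.01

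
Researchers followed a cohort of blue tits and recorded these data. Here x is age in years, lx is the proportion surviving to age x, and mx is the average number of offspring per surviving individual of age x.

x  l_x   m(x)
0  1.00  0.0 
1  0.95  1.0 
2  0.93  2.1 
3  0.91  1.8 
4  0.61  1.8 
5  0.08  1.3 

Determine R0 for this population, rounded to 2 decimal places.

5.74

lx·mx by age: 0, 0.95, 1.953, 1.638, 1.098, 0.104
R0 = Σ lx·mx = 5.743 → 5.74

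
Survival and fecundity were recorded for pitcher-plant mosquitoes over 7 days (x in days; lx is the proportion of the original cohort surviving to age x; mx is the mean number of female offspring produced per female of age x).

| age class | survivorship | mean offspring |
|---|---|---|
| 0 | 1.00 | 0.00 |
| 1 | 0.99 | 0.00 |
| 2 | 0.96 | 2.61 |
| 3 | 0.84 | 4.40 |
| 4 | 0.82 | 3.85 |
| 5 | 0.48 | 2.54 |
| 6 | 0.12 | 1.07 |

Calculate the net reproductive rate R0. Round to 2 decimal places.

lx·mx by age: 0, 0, 2.5056, 3.696, 3.157, 1.2192, 0.1284
R0 = Σ lx·mx = 10.7062 → 10.71

10.71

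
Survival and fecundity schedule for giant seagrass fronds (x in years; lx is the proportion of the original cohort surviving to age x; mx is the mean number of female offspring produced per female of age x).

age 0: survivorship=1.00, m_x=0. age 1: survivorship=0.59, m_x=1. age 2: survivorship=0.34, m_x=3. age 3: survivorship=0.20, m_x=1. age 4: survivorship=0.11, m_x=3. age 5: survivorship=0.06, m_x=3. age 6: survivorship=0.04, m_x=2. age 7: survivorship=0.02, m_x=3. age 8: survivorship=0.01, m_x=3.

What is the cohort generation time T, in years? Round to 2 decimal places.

lx·mx: 0, 0.59, 1.02, 0.2, 0.33, 0.18, 0.08, 0.06, 0.03 → R0 = 2.49
x·lx·mx: 0, 0.59, 2.04, 0.6, 1.32, 0.9, 0.48, 0.42, 0.24 → Σ = 6.59
T = 6.59 / 2.49 = 2.646586… → 2.65

2.65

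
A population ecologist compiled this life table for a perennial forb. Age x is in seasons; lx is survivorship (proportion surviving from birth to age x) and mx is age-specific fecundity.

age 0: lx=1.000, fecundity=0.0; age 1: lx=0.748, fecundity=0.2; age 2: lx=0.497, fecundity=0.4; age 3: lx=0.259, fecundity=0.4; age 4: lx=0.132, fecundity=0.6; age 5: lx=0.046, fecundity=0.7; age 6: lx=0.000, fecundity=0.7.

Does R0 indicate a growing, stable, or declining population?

declining

R0 = Σ lx·mx = 0 + 0.1496 + 0.1988 + 0.1036 + 0.0792 + 0.0322 + 0 = 0.5634
R0 < 1, so the population is declining.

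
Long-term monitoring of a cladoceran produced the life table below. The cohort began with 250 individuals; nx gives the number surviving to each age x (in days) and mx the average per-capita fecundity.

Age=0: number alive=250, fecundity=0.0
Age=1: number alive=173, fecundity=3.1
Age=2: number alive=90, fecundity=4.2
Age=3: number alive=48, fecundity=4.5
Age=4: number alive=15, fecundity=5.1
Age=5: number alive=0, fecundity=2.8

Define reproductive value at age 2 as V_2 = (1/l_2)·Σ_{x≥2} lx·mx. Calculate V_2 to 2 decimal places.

lx = nx/n0 = nx/250: 1, 0.692, 0.36, 0.192, 0.06, 0
lx·mx for x ≥ 2: 1.512, 0.864, 0.306, 0 → sum = 2.682
V_2 = 2.682 / l_2 = 2.682 / 0.36 = 7.45 → 7.45

7.45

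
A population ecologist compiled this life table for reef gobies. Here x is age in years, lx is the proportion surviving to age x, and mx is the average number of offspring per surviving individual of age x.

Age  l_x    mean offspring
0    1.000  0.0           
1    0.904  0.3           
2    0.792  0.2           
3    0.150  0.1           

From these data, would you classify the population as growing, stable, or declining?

R0 = Σ lx·mx = 0 + 0.2712 + 0.1584 + 0.015 = 0.4446
R0 < 1, so the population is declining.

declining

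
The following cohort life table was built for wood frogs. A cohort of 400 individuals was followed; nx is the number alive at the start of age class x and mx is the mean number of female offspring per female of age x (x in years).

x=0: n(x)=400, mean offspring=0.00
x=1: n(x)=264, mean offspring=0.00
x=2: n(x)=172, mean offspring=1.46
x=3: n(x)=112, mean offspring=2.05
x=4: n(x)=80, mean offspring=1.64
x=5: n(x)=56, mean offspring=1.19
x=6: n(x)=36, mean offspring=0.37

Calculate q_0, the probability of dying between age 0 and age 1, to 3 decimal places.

0.340

lx = nx/n0 = nx/400: 1, 0.66, 0.43, 0.28, 0.2, 0.14, 0.09
q_0 = (l_0 − l_1) / l_0 = (1 − 0.66) / 1
     = 0.34 / 1 = 0.34 → 0.340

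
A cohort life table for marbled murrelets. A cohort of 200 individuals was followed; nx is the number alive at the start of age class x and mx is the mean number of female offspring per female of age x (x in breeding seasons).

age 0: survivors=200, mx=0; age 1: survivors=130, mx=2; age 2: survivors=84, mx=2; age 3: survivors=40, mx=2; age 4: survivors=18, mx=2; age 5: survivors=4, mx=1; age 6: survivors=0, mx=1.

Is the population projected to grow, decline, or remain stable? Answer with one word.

lx = nx/n0 = nx/200: 1, 0.65, 0.42, 0.2, 0.09, 0.02, 0
R0 = Σ lx·mx = 0 + 1.3 + 0.84 + 0.4 + 0.18 + 0.02 + 0 = 2.74
R0 > 1, so the population is growing.

growing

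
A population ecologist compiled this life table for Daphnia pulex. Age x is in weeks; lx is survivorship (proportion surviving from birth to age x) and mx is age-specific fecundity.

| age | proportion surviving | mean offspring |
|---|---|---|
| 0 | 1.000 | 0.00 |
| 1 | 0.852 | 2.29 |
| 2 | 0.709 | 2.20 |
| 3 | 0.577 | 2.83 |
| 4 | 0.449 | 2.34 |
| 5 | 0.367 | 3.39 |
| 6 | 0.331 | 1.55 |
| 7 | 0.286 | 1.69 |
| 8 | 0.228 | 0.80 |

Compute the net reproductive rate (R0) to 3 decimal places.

8.617

lx·mx by age: 0, 1.95108, 1.5598, 1.63291, 1.05066, 1.24413, 0.51305, 0.48334, 0.1824
R0 = Σ lx·mx = 8.61737 → 8.617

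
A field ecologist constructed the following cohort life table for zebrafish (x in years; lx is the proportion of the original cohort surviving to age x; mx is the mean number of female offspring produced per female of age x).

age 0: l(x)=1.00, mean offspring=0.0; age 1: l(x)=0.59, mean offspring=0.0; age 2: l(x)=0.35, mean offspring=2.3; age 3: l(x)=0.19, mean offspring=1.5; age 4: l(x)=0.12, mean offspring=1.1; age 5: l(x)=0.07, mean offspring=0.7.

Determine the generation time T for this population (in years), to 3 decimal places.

2.548

lx·mx: 0, 0, 0.805, 0.285, 0.132, 0.049 → R0 = 1.271
x·lx·mx: 0, 0, 1.61, 0.855, 0.528, 0.245 → Σ = 3.238
T = 3.238 / 1.271 = 2.5476… → 2.548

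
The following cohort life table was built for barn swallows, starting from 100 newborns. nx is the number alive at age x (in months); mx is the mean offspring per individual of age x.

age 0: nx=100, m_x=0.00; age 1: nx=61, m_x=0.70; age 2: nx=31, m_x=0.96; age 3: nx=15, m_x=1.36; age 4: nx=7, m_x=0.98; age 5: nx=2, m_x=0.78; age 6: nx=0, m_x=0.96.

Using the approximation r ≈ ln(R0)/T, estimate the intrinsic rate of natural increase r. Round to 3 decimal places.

lx = nx/n0 = nx/100: 1, 0.61, 0.31, 0.15, 0.07, 0.02, 0
R0 = Σ lx·mx = 0 + 0.427 + 0.2976 + 0.204 + 0.0686 + 0.0156 + 0 = 1.0128
Σ x·lx·mx = 1.9866; T = 1.9866/1.0128 = 1.96149…
r ≈ ln(R0)/T = ln(1.0128)/1.96149… = 0.00648… → 0.006

0.006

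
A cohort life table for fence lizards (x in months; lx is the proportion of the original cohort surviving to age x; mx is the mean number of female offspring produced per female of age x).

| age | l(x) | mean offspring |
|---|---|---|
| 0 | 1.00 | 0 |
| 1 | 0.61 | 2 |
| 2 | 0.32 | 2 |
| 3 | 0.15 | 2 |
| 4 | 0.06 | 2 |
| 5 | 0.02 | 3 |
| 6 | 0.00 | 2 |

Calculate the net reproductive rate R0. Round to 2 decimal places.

2.34

lx·mx by age: 0, 1.22, 0.64, 0.3, 0.12, 0.06, 0
R0 = Σ lx·mx = 2.34 → 2.34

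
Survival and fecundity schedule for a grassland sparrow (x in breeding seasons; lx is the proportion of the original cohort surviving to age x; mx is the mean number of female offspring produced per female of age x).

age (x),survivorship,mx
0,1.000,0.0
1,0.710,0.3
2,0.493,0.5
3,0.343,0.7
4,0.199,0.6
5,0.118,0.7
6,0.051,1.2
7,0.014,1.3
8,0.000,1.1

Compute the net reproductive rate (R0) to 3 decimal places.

lx·mx by age: 0, 0.213, 0.2465, 0.2401, 0.1194, 0.0826, 0.0612, 0.0182, 0
R0 = Σ lx·mx = 0.981 → 0.981

0.981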